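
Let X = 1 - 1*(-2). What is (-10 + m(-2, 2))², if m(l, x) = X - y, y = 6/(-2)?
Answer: 16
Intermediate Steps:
y = -3 (y = 6*(-½) = -3)
X = 3 (X = 1 + 2 = 3)
m(l, x) = 6 (m(l, x) = 3 - 1*(-3) = 3 + 3 = 6)
(-10 + m(-2, 2))² = (-10 + 6)² = (-4)² = 16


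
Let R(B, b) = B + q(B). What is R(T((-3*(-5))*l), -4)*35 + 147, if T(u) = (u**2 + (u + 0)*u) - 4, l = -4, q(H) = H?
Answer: 503867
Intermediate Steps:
T(u) = -4 + 2*u**2 (T(u) = (u**2 + u*u) - 4 = (u**2 + u**2) - 4 = 2*u**2 - 4 = -4 + 2*u**2)
R(B, b) = 2*B (R(B, b) = B + B = 2*B)
R(T((-3*(-5))*l), -4)*35 + 147 = (2*(-4 + 2*(-3*(-5)*(-4))**2))*35 + 147 = (2*(-4 + 2*(15*(-4))**2))*35 + 147 = (2*(-4 + 2*(-60)**2))*35 + 147 = (2*(-4 + 2*3600))*35 + 147 = (2*(-4 + 7200))*35 + 147 = (2*7196)*35 + 147 = 14392*35 + 147 = 503720 + 147 = 503867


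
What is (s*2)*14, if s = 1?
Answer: 28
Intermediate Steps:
(s*2)*14 = (1*2)*14 = 2*14 = 28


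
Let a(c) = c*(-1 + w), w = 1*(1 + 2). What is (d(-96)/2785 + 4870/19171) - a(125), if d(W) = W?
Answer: -13336086216/53391235 ≈ -249.78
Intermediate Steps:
w = 3 (w = 1*3 = 3)
a(c) = 2*c (a(c) = c*(-1 + 3) = c*2 = 2*c)
(d(-96)/2785 + 4870/19171) - a(125) = (-96/2785 + 4870/19171) - 2*125 = (-96*1/2785 + 4870*(1/19171)) - 1*250 = (-96/2785 + 4870/19171) - 250 = 11722534/53391235 - 250 = -13336086216/53391235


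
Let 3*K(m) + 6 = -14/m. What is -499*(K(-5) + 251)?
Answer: -1870751/15 ≈ -1.2472e+5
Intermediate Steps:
K(m) = -2 - 14/(3*m) (K(m) = -2 + (-14/m)/3 = -2 - 14/(3*m))
-499*(K(-5) + 251) = -499*((-2 - 14/3/(-5)) + 251) = -499*((-2 - 14/3*(-1/5)) + 251) = -499*((-2 + 14/15) + 251) = -499*(-16/15 + 251) = -499*3749/15 = -1870751/15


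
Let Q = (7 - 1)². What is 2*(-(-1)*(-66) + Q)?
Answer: -60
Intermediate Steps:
Q = 36 (Q = 6² = 36)
2*(-(-1)*(-66) + Q) = 2*(-(-1)*(-66) + 36) = 2*(-1*66 + 36) = 2*(-66 + 36) = 2*(-30) = -60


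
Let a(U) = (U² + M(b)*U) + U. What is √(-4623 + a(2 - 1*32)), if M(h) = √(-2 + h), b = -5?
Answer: √(-3753 - 30*I*√7) ≈ 0.6478 - 61.265*I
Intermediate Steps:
a(U) = U + U² + I*U*√7 (a(U) = (U² + √(-2 - 5)*U) + U = (U² + √(-7)*U) + U = (U² + (I*√7)*U) + U = (U² + I*U*√7) + U = U + U² + I*U*√7)
√(-4623 + a(2 - 1*32)) = √(-4623 + (2 - 1*32)*(1 + (2 - 1*32) + I*√7)) = √(-4623 + (2 - 32)*(1 + (2 - 32) + I*√7)) = √(-4623 - 30*(1 - 30 + I*√7)) = √(-4623 - 30*(-29 + I*√7)) = √(-4623 + (870 - 30*I*√7)) = √(-3753 - 30*I*√7)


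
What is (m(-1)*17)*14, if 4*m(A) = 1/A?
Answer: -119/2 ≈ -59.500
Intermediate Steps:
m(A) = 1/(4*A)
(m(-1)*17)*14 = (((¼)/(-1))*17)*14 = (((¼)*(-1))*17)*14 = -¼*17*14 = -17/4*14 = -119/2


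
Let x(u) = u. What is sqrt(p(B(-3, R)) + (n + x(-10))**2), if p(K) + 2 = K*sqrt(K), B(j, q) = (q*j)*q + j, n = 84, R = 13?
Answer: sqrt(5474 - 510*I*sqrt(510)) ≈ 95.462 - 60.324*I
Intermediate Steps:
B(j, q) = j + j*q**2 (B(j, q) = (j*q)*q + j = j*q**2 + j = j + j*q**2)
p(K) = -2 + K**(3/2) (p(K) = -2 + K*sqrt(K) = -2 + K**(3/2))
sqrt(p(B(-3, R)) + (n + x(-10))**2) = sqrt((-2 + (-3*(1 + 13**2))**(3/2)) + (84 - 10)**2) = sqrt((-2 + (-3*(1 + 169))**(3/2)) + 74**2) = sqrt((-2 + (-3*170)**(3/2)) + 5476) = sqrt((-2 + (-510)**(3/2)) + 5476) = sqrt((-2 - 510*I*sqrt(510)) + 5476) = sqrt(5474 - 510*I*sqrt(510))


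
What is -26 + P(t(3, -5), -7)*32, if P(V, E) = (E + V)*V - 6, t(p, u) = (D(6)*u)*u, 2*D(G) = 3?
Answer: 36382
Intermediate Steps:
D(G) = 3/2 (D(G) = (½)*3 = 3/2)
t(p, u) = 3*u²/2 (t(p, u) = (3*u/2)*u = 3*u²/2)
P(V, E) = -6 + V*(E + V) (P(V, E) = V*(E + V) - 6 = -6 + V*(E + V))
-26 + P(t(3, -5), -7)*32 = -26 + (-6 + ((3/2)*(-5)²)² - 21*(-5)²/2)*32 = -26 + (-6 + ((3/2)*25)² - 21*25/2)*32 = -26 + (-6 + (75/2)² - 7*75/2)*32 = -26 + (-6 + 5625/4 - 525/2)*32 = -26 + (4551/4)*32 = -26 + 36408 = 36382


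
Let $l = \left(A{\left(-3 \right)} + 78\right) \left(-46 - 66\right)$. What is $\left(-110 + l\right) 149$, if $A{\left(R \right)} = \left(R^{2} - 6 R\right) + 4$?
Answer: $-1835382$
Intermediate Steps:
$A{\left(R \right)} = 4 + R^{2} - 6 R$
$l = -12208$ ($l = \left(\left(4 + \left(-3\right)^{2} - -18\right) + 78\right) \left(-46 - 66\right) = \left(\left(4 + 9 + 18\right) + 78\right) \left(-112\right) = \left(31 + 78\right) \left(-112\right) = 109 \left(-112\right) = -12208$)
$\left(-110 + l\right) 149 = \left(-110 - 12208\right) 149 = \left(-12318\right) 149 = -1835382$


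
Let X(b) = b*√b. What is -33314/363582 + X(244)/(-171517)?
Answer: -16657/181791 - 488*√61/171517 ≈ -0.11385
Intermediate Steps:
X(b) = b^(3/2)
-33314/363582 + X(244)/(-171517) = -33314/363582 + 244^(3/2)/(-171517) = -33314*1/363582 + (488*√61)*(-1/171517) = -16657/181791 - 488*√61/171517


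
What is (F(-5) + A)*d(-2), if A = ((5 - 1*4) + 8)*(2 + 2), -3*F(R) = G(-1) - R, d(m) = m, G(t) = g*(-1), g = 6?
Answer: -218/3 ≈ -72.667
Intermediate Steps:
G(t) = -6 (G(t) = 6*(-1) = -6)
F(R) = 2 + R/3 (F(R) = -(-6 - R)/3 = 2 + R/3)
A = 36 (A = ((5 - 4) + 8)*4 = (1 + 8)*4 = 9*4 = 36)
(F(-5) + A)*d(-2) = ((2 + (⅓)*(-5)) + 36)*(-2) = ((2 - 5/3) + 36)*(-2) = (⅓ + 36)*(-2) = (109/3)*(-2) = -218/3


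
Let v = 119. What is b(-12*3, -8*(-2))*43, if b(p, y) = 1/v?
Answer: 43/119 ≈ 0.36134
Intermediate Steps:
b(p, y) = 1/119
b(-12*3, -8*(-2))*43 = (1/119)*43 = 43/119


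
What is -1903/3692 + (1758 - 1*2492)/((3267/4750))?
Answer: -12878375101/12061764 ≈ -1067.7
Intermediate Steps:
-1903/3692 + (1758 - 1*2492)/((3267/4750)) = -1903*1/3692 + (1758 - 2492)/((3267*(1/4750))) = -1903/3692 - 734/3267/4750 = -1903/3692 - 734*4750/3267 = -1903/3692 - 3486500/3267 = -12878375101/12061764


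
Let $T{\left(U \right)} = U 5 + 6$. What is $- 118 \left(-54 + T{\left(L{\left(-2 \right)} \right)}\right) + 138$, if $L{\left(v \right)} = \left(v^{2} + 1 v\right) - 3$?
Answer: $6392$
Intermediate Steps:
$L{\left(v \right)} = -3 + v + v^{2}$ ($L{\left(v \right)} = \left(v^{2} + v\right) - 3 = \left(v + v^{2}\right) - 3 = -3 + v + v^{2}$)
$T{\left(U \right)} = 6 + 5 U$ ($T{\left(U \right)} = 5 U + 6 = 6 + 5 U$)
$- 118 \left(-54 + T{\left(L{\left(-2 \right)} \right)}\right) + 138 = - 118 \left(-54 + \left(6 + 5 \left(-3 - 2 + \left(-2\right)^{2}\right)\right)\right) + 138 = - 118 \left(-54 + \left(6 + 5 \left(-3 - 2 + 4\right)\right)\right) + 138 = - 118 \left(-54 + \left(6 + 5 \left(-1\right)\right)\right) + 138 = - 118 \left(-54 + \left(6 - 5\right)\right) + 138 = - 118 \left(-54 + 1\right) + 138 = \left(-118\right) \left(-53\right) + 138 = 6254 + 138 = 6392$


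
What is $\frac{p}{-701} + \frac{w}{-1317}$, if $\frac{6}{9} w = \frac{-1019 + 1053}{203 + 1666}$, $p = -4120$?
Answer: $\frac{3380411003}{575164191} \approx 5.8773$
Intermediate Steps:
$w = \frac{17}{623}$ ($w = \frac{3 \frac{-1019 + 1053}{203 + 1666}}{2} = \frac{3 \cdot \frac{34}{1869}}{2} = \frac{3 \cdot 34 \cdot \frac{1}{1869}}{2} = \frac{3}{2} \cdot \frac{34}{1869} = \frac{17}{623} \approx 0.027287$)
$\frac{p}{-701} + \frac{w}{-1317} = - \frac{4120}{-701} + \frac{17}{623 \left(-1317\right)} = \left(-4120\right) \left(- \frac{1}{701}\right) + \frac{17}{623} \left(- \frac{1}{1317}\right) = \frac{4120}{701} - \frac{17}{820491} = \frac{3380411003}{575164191}$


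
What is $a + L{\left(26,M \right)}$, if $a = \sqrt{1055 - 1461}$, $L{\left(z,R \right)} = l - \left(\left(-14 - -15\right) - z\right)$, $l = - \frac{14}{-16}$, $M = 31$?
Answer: $\frac{207}{8} + i \sqrt{406} \approx 25.875 + 20.149 i$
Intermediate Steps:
$l = \frac{7}{8}$ ($l = \left(-14\right) \left(- \frac{1}{16}\right) = \frac{7}{8} \approx 0.875$)
$L{\left(z,R \right)} = - \frac{1}{8} + z$ ($L{\left(z,R \right)} = \frac{7}{8} - \left(\left(-14 - -15\right) - z\right) = \frac{7}{8} - \left(\left(-14 + 15\right) - z\right) = \frac{7}{8} - \left(1 - z\right) = \frac{7}{8} + \left(-1 + z\right) = - \frac{1}{8} + z$)
$a = i \sqrt{406}$ ($a = \sqrt{-406} = i \sqrt{406} \approx 20.149 i$)
$a + L{\left(26,M \right)} = i \sqrt{406} + \left(- \frac{1}{8} + 26\right) = i \sqrt{406} + \frac{207}{8} = \frac{207}{8} + i \sqrt{406}$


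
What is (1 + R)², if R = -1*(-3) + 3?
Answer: 49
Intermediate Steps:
R = 6 (R = 3 + 3 = 6)
(1 + R)² = (1 + 6)² = 7² = 49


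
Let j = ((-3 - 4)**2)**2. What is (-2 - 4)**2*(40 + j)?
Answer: 87876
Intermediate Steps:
j = 2401 (j = ((-7)**2)**2 = 49**2 = 2401)
(-2 - 4)**2*(40 + j) = (-2 - 4)**2*(40 + 2401) = (-6)**2*2441 = 36*2441 = 87876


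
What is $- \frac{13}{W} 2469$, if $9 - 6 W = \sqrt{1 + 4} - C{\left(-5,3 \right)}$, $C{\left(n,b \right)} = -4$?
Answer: $- \frac{96291}{2} - \frac{96291 \sqrt{5}}{10} \approx -69677.0$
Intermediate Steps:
$W = \frac{5}{6} - \frac{\sqrt{5}}{6}$ ($W = \frac{3}{2} - \frac{\sqrt{1 + 4} - -4}{6} = \frac{3}{2} - \frac{\sqrt{5} + 4}{6} = \frac{3}{2} - \frac{4 + \sqrt{5}}{6} = \frac{3}{2} - \left(\frac{2}{3} + \frac{\sqrt{5}}{6}\right) = \frac{5}{6} - \frac{\sqrt{5}}{6} \approx 0.46066$)
$- \frac{13}{W} 2469 = - \frac{13}{\frac{5}{6} - \frac{\sqrt{5}}{6}} \cdot 2469 = - \frac{32097}{\frac{5}{6} - \frac{\sqrt{5}}{6}}$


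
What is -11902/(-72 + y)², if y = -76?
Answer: -5951/10952 ≈ -0.54337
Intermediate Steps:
-11902/(-72 + y)² = -11902/(-72 - 76)² = -11902/((-148)²) = -11902/21904 = -11902*1/21904 = -5951/10952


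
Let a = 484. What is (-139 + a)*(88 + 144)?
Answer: 80040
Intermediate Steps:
(-139 + a)*(88 + 144) = (-139 + 484)*(88 + 144) = 345*232 = 80040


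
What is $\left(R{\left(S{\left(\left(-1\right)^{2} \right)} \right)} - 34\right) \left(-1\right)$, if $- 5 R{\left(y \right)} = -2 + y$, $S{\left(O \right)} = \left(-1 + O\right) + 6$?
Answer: $\frac{174}{5} \approx 34.8$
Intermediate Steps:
$S{\left(O \right)} = 5 + O$
$R{\left(y \right)} = \frac{2}{5} - \frac{y}{5}$ ($R{\left(y \right)} = - \frac{-2 + y}{5} = \frac{2}{5} - \frac{y}{5}$)
$\left(R{\left(S{\left(\left(-1\right)^{2} \right)} \right)} - 34\right) \left(-1\right) = \left(\left(\frac{2}{5} - \frac{5 + \left(-1\right)^{2}}{5}\right) - 34\right) \left(-1\right) = \left(\left(\frac{2}{5} - \frac{5 + 1}{5}\right) - 34\right) \left(-1\right) = \left(\left(\frac{2}{5} - \frac{6}{5}\right) - 34\right) \left(-1\right) = \left(- \frac{4}{5} - 34\right) \left(-1\right) = \left(- \frac{174}{5}\right) \left(-1\right) = \frac{174}{5}$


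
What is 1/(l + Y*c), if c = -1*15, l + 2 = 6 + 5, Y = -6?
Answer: 1/99 ≈ 0.010101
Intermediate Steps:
l = 9 (l = -2 + (6 + 5) = -2 + 11 = 9)
c = -15
1/(l + Y*c) = 1/(9 - 6*(-15)) = 1/(9 + 90) = 1/99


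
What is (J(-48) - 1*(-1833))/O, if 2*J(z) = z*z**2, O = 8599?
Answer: -53463/8599 ≈ -6.2174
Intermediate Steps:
J(z) = z**3/2 (J(z) = (z*z**2)/2 = z**3/2)
(J(-48) - 1*(-1833))/O = ((1/2)*(-48)**3 - 1*(-1833))/8599 = ((1/2)*(-110592) + 1833)*(1/8599) = (-55296 + 1833)*(1/8599) = -53463*1/8599 = -53463/8599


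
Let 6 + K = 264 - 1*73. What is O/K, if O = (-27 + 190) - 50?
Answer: 113/185 ≈ 0.61081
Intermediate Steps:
K = 185 (K = -6 + (264 - 1*73) = -6 + (264 - 73) = -6 + 191 = 185)
O = 113 (O = 163 - 50 = 113)
O/K = 113/185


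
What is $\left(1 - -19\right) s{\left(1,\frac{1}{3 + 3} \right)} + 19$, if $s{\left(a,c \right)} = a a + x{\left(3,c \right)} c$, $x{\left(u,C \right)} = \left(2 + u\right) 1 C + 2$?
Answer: $\frac{436}{9} \approx 48.444$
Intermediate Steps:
$x{\left(u,C \right)} = 2 + C \left(2 + u\right)$ ($x{\left(u,C \right)} = \left(2 + u\right) C + 2 = C \left(2 + u\right) + 2 = 2 + C \left(2 + u\right)$)
$s{\left(a,c \right)} = a^{2} + c \left(2 + 5 c\right)$ ($s{\left(a,c \right)} = a a + \left(2 + 2 c + c 3\right) c = a^{2} + \left(2 + 2 c + 3 c\right) c = a^{2} + \left(2 + 5 c\right) c = a^{2} + c \left(2 + 5 c\right)$)
$\left(1 - -19\right) s{\left(1,\frac{1}{3 + 3} \right)} + 19 = \left(1 - -19\right) \left(1^{2} + \frac{2 + \frac{5}{3 + 3}}{3 + 3}\right) + 19 = \left(1 + 19\right) \left(1 + \frac{2 + \frac{5}{6}}{6}\right) + 19 = 20 \left(1 + \frac{2 + 5 \cdot \frac{1}{6}}{6}\right) + 19 = 20 \left(1 + \frac{2 + \frac{5}{6}}{6}\right) + 19 = 20 \left(1 + \frac{1}{6} \cdot \frac{17}{6}\right) + 19 = 20 \left(1 + \frac{17}{36}\right) + 19 = 20 \cdot \frac{53}{36} + 19 = \frac{265}{9} + 19 = \frac{436}{9}$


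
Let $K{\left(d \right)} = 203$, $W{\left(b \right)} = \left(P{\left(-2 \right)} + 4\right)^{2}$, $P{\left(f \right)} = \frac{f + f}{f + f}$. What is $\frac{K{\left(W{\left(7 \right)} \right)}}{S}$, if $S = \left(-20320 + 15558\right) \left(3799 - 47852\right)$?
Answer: $\frac{203}{209780386} \approx 9.6768 \cdot 10^{-7}$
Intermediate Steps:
$P{\left(f \right)} = 1$ ($P{\left(f \right)} = \frac{2 f}{2 f} = 2 f \frac{1}{2 f} = 1$)
$W{\left(b \right)} = 25$ ($W{\left(b \right)} = \left(1 + 4\right)^{2} = 5^{2} = 25$)
$S = 209780386$ ($S = \left(-4762\right) \left(-44053\right) = 209780386$)
$\frac{K{\left(W{\left(7 \right)} \right)}}{S} = \frac{203}{209780386}$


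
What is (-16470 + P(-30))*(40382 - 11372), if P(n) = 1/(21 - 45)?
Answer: -1911183635/4 ≈ -4.7780e+8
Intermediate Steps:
P(n) = -1/24 (P(n) = 1/(-24) = -1/24)
(-16470 + P(-30))*(40382 - 11372) = (-16470 - 1/24)*(40382 - 11372) = -395281/24*29010 = -1911183635/4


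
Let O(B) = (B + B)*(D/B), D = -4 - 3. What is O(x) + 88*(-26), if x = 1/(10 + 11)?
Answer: -2302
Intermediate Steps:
D = -7
x = 1/21 ≈ 0.047619
O(B) = -14 (O(B) = (B + B)*(-7/B) = (2*B)*(-7/B) = -14)
O(x) + 88*(-26) = -14 + 88*(-26) = -14 - 2288 = -2302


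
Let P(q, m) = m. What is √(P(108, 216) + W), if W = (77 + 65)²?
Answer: 2*√5095 ≈ 142.76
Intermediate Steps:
W = 20164 (W = 142² = 20164)
√(P(108, 216) + W) = √(216 + 20164) = √20380 = 2*√5095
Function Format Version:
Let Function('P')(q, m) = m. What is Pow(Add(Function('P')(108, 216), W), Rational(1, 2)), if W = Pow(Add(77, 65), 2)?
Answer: Mul(2, Pow(5095, Rational(1, 2))) ≈ 142.76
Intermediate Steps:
W = 20164 (W = Pow(142, 2) = 20164)
Pow(Add(Function('P')(108, 216), W), Rational(1, 2)) = Pow(Add(216, 20164), Rational(1, 2)) = Pow(20380, Rational(1, 2)) = Mul(2, Pow(5095, Rational(1, 2)))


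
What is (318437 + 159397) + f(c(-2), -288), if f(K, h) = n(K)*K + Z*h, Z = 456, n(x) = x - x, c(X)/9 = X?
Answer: 346506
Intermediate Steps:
c(X) = 9*X
n(x) = 0
f(K, h) = 456*h (f(K, h) = 0*K + 456*h = 0 + 456*h = 456*h)
(318437 + 159397) + f(c(-2), -288) = (318437 + 159397) + 456*(-288) = 477834 - 131328 = 346506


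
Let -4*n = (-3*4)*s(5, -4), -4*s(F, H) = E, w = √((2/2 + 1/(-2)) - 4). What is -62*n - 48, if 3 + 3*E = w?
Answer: -189/2 + 31*I*√14/4 ≈ -94.5 + 28.998*I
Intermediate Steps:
w = I*√14/2 (w = √((2*(½) + 1*(-½)) - 4) = √((1 - ½) - 4) = √(½ - 4) = √(-7/2) = I*√14/2 ≈ 1.8708*I)
E = -1 + I*√14/6 (E = -1 + (I*√14/2)/3 = -1 + I*√14/6 ≈ -1.0 + 0.62361*I)
s(F, H) = ¼ - I*√14/24 (s(F, H) = -(-1 + I*√14/6)/4 = ¼ - I*√14/24)
n = ¾ - I*√14/8 (n = -(-3*4)*(¼ - I*√14/24)/4 = -(-3)*(¼ - I*√14/24) = -(-3 + I*√14/2)/4 = ¾ - I*√14/8 ≈ 0.75 - 0.46771*I)
-62*n - 48 = -62*(¾ - I*√14/8) - 48 = (-93/2 + 31*I*√14/4) - 48 = -189/2 + 31*I*√14/4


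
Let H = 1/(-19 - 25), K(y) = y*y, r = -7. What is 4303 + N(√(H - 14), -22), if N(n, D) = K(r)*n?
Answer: 4303 + 49*I*√6787/22 ≈ 4303.0 + 183.49*I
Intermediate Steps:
K(y) = y²
H = -1/44 (H = 1/(-44) = -1/44 ≈ -0.022727)
N(n, D) = 49*n (N(n, D) = (-7)²*n = 49*n)
4303 + N(√(H - 14), -22) = 4303 + 49*√(-1/44 - 14) = 4303 + 49*√(-617/44) = 4303 + 49*(I*√6787/22) = 4303 + 49*I*√6787/22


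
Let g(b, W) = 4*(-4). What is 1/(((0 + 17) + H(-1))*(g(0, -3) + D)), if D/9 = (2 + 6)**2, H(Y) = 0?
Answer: 1/9520 ≈ 0.00010504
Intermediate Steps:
g(b, W) = -16
D = 576 (D = 9*(2 + 6)**2 = 9*8**2 = 9*64 = 576)
1/(((0 + 17) + H(-1))*(g(0, -3) + D)) = 1/(((0 + 17) + 0)*(-16 + 576)) = 1/((17 + 0)*560) = 1/(17*560) = 1/9520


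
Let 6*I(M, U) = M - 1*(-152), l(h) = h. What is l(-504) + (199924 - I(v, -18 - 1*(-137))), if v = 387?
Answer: 1195981/6 ≈ 1.9933e+5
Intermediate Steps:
I(M, U) = 76/3 + M/6 (I(M, U) = (M - 1*(-152))/6 = (M + 152)/6 = (152 + M)/6 = 76/3 + M/6)
l(-504) + (199924 - I(v, -18 - 1*(-137))) = -504 + (199924 - (76/3 + (⅙)*387)) = -504 + (199924 - (76/3 + 129/2)) = -504 + (199924 - 1*539/6) = -504 + (199924 - 539/6) = -504 + 1199005/6 = 1195981/6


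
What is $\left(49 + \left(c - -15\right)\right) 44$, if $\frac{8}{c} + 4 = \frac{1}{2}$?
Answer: $\frac{19008}{7} \approx 2715.4$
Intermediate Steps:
$c = - \frac{16}{7}$ ($c = \frac{8}{-4 + \frac{1}{2}} = \frac{8}{- \frac{7}{2}} = 8 \left(- \frac{2}{7}\right) = - \frac{16}{7} \approx -2.2857$)
$\left(49 + \left(c - -15\right)\right) 44 = \left(49 - - \frac{89}{7}\right) 44 = \left(49 + \left(- \frac{16}{7} + 15\right)\right) 44 = \left(49 + \frac{89}{7}\right) 44 = \frac{432}{7} \cdot 44 = \frac{19008}{7}$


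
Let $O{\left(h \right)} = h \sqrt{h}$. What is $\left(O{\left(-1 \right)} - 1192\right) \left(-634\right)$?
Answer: $755728 + 634 i \approx 7.5573 \cdot 10^{5} + 634.0 i$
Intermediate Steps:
$O{\left(h \right)} = h^{\frac{3}{2}}$
$\left(O{\left(-1 \right)} - 1192\right) \left(-634\right) = \left(\left(-1\right)^{\frac{3}{2}} - 1192\right) \left(-634\right) = \left(- i - 1192\right) \left(-634\right) = \left(-1192 - i\right) \left(-634\right) = 755728 + 634 i$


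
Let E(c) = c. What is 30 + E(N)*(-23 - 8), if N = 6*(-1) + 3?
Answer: 123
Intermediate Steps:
N = -3 (N = -6 + 3 = -3)
30 + E(N)*(-23 - 8) = 30 - 3*(-23 - 8) = 30 - 3*(-31) = 30 + 93 = 123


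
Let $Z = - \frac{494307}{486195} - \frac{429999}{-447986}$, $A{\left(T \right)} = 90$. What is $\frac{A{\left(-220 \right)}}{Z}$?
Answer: $- \frac{726028510900}{458490811} \approx -1583.5$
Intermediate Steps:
$Z = - \frac{4126417299}{72602851090}$ ($Z = \left(-494307\right) \frac{1}{486195} - - \frac{429999}{447986} = - \frac{164769}{162065} + \frac{429999}{447986} = - \frac{4126417299}{72602851090} \approx -0.056835$)
$\frac{A{\left(-220 \right)}}{Z} = \frac{90}{- \frac{4126417299}{72602851090}} = 90 \left(- \frac{72602851090}{4126417299}\right) = - \frac{726028510900}{458490811}$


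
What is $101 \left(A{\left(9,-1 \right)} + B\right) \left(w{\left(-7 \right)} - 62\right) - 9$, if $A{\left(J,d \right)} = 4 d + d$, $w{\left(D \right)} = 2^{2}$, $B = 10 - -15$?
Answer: $-117169$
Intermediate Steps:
$B = 25$ ($B = 10 + 15 = 25$)
$w{\left(D \right)} = 4$
$A{\left(J,d \right)} = 5 d$
$101 \left(A{\left(9,-1 \right)} + B\right) \left(w{\left(-7 \right)} - 62\right) - 9 = 101 \left(5 \left(-1\right) + 25\right) \left(4 - 62\right) - 9 = 101 \left(-5 + 25\right) \left(-58\right) - 9 = 101 \cdot 20 \left(-58\right) - 9 = 101 \left(-1160\right) - 9 = -117160 - 9 = -117169$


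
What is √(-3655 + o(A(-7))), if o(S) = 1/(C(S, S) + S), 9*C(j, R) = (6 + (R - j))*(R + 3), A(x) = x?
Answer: I*√3073942/29 ≈ 60.457*I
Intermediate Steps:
C(j, R) = (3 + R)*(6 + R - j)/9 (C(j, R) = ((6 + (R - j))*(R + 3))/9 = ((6 + R - j)*(3 + R))/9 = ((3 + R)*(6 + R - j))/9 = (3 + R)*(6 + R - j)/9)
o(S) = 1/(2 + 5*S/3) (o(S) = 1/((2 + S - S/3 + S²/9 - S*S/9) + S) = 1/((2 + S - S/3 + S²/9 - S²/9) + S) = 1/((2 + 2*S/3) + S) = 1/(2 + 5*S/3))
√(-3655 + o(A(-7))) = √(-3655 + 3/(6 + 5*(-7))) = √(-3655 + 3/(6 - 35)) = √(-3655 + 3/(-29)) = √(-3655 + 3*(-1/29)) = √(-3655 - 3/29) = √(-105998/29) = I*√3073942/29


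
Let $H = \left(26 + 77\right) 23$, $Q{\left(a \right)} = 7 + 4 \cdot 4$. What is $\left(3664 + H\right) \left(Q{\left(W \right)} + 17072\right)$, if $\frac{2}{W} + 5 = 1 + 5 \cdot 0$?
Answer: $103134135$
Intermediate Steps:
$W = - \frac{1}{2}$ ($W = \frac{2}{-5 + \left(1 + 5 \cdot 0\right)} = \frac{2}{-5 + \left(1 + 0\right)} = \frac{2}{-5 + 1} = \frac{2}{-4} = 2 \left(- \frac{1}{4}\right) = - \frac{1}{2} \approx -0.5$)
$Q{\left(a \right)} = 23$ ($Q{\left(a \right)} = 7 + 16 = 23$)
$H = 2369$ ($H = 103 \cdot 23 = 2369$)
$\left(3664 + H\right) \left(Q{\left(W \right)} + 17072\right) = \left(3664 + 2369\right) \left(23 + 17072\right) = 6033 \cdot 17095 = 103134135$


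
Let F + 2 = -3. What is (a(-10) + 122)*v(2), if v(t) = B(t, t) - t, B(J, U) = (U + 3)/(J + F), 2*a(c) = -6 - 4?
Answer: -429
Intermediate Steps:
F = -5 (F = -2 - 3 = -5)
a(c) = -5 (a(c) = (-6 - 4)/2 = (½)*(-10) = -5)
B(J, U) = (3 + U)/(-5 + J) (B(J, U) = (U + 3)/(J - 5) = (3 + U)/(-5 + J))
v(t) = -t + (3 + t)/(-5 + t) (v(t) = (3 + t)/(-5 + t) - t = -t + (3 + t)/(-5 + t))
(a(-10) + 122)*v(2) = (-5 + 122)*((3 + 2 - 1*2*(-5 + 2))/(-5 + 2)) = 117*((3 + 2 - 1*2*(-3))/(-3)) = 117*(-(3 + 2 + 6)/3) = 117*(-⅓*11) = 117*(-11/3) = -429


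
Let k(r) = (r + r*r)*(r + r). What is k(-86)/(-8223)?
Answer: 1257320/8223 ≈ 152.90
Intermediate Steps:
k(r) = 2*r*(r + r**2) (k(r) = (r + r**2)*(2*r) = 2*r*(r + r**2))
k(-86)/(-8223) = (2*(-86)**2*(1 - 86))/(-8223) = (2*7396*(-85))*(-1/8223) = -1257320*(-1/8223) = 1257320/8223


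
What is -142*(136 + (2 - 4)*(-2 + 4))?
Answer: -18744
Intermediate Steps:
-142*(136 + (2 - 4)*(-2 + 4)) = -142*(136 - 2*2) = -142*(136 - 4) = -142*132 = -18744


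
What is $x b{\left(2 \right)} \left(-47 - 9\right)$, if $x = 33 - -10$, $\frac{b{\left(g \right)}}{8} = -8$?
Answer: $154112$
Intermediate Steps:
$b{\left(g \right)} = -64$ ($b{\left(g \right)} = 8 \left(-8\right) = -64$)
$x = 43$ ($x = 33 + 10 = 43$)
$x b{\left(2 \right)} \left(-47 - 9\right) = 43 \left(-64\right) \left(-47 - 9\right) = - 2752 \left(-47 - 9\right) = \left(-2752\right) \left(-56\right) = 154112$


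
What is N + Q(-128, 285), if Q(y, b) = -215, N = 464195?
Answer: 463980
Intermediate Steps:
N + Q(-128, 285) = 464195 - 215 = 463980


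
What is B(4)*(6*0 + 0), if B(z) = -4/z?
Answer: 0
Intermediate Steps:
B(4)*(6*0 + 0) = (-4/4)*(6*0 + 0) = (-4*1/4)*(0 + 0) = -1*0 = 0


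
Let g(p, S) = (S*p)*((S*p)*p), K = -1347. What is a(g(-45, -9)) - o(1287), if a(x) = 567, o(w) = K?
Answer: 1914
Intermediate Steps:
o(w) = -1347
g(p, S) = S²*p³ (g(p, S) = (S*p)*(S*p²) = S²*p³)
a(g(-45, -9)) - o(1287) = 567 - 1*(-1347) = 567 + 1347 = 1914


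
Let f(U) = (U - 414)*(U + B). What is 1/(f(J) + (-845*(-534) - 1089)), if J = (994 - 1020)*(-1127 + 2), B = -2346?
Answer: 1/776253885 ≈ 1.2882e-9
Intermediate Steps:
J = 29250 (J = -26*(-1125) = 29250)
f(U) = (-2346 + U)*(-414 + U) (f(U) = (U - 414)*(U - 2346) = (-414 + U)*(-2346 + U) = (-2346 + U)*(-414 + U))
1/(f(J) + (-845*(-534) - 1089)) = 1/((971244 + 29250² - 2760*29250) + (-845*(-534) - 1089)) = 1/((971244 + 855562500 - 80730000) + (451230 - 1089)) = 1/(775803744 + 450141) = 1/776253885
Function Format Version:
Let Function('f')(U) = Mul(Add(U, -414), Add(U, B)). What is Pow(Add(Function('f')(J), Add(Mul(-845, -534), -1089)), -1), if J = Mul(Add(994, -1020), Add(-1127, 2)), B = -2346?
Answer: Rational(1, 776253885) ≈ 1.2882e-9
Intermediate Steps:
J = 29250 (J = Mul(-26, -1125) = 29250)
Function('f')(U) = Mul(Add(-2346, U), Add(-414, U)) (Function('f')(U) = Mul(Add(U, -414), Add(U, -2346)) = Mul(Add(-414, U), Add(-2346, U)) = Mul(Add(-2346, U), Add(-414, U)))
Pow(Add(Function('f')(J), Add(Mul(-845, -534), -1089)), -1) = Pow(Add(Add(971244, Pow(29250, 2), Mul(-2760, 29250)), Add(Mul(-845, -534), -1089)), -1) = Pow(Add(Add(971244, 855562500, -80730000), Add(451230, -1089)), -1) = Pow(Add(775803744, 450141), -1) = Pow(776253885, -1) = Rational(1, 776253885)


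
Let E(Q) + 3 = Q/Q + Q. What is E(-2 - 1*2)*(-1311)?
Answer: 7866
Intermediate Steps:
E(Q) = -2 + Q (E(Q) = -3 + (Q/Q + Q) = -3 + (1 + Q) = -2 + Q)
E(-2 - 1*2)*(-1311) = (-2 + (-2 - 1*2))*(-1311) = (-2 + (-2 - 2))*(-1311) = (-2 - 4)*(-1311) = -6*(-1311) = 7866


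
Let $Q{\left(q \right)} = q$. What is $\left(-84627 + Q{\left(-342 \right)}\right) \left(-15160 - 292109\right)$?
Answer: $26108339661$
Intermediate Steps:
$\left(-84627 + Q{\left(-342 \right)}\right) \left(-15160 - 292109\right) = \left(-84627 - 342\right) \left(-15160 - 292109\right) = \left(-84969\right) \left(-307269\right) = 26108339661$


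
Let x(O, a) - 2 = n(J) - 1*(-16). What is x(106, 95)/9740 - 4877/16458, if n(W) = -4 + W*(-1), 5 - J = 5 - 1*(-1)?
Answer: -4725511/16030092 ≈ -0.29479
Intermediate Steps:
J = -1 (J = 5 - (5 - 1*(-1)) = 5 - (5 + 1) = 5 - 1*6 = 5 - 6 = -1)
n(W) = -4 - W
x(O, a) = 15 (x(O, a) = 2 + ((-4 - 1*(-1)) - 1*(-16)) = 2 + ((-4 + 1) + 16) = 2 + (-3 + 16) = 2 + 13 = 15)
x(106, 95)/9740 - 4877/16458 = 15/9740 - 4877/16458 = 15*(1/9740) - 4877*1/16458 = 3/1948 - 4877/16458 = -4725511/16030092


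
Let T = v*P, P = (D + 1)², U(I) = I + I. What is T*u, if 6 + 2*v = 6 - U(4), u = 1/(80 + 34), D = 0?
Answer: -2/57 ≈ -0.035088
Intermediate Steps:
U(I) = 2*I
u = 1/114 ≈ 0.0087719
v = -4 (v = -3 + (6 - 2*4)/2 = -3 + (6 - 1*8)/2 = -3 + (6 - 8)/2 = -3 + (½)*(-2) = -3 - 1 = -4)
P = 1 (P = (0 + 1)² = 1² = 1)
T = -4 (T = -4*1 = -4)
T*u = -4*1/114 = -2/57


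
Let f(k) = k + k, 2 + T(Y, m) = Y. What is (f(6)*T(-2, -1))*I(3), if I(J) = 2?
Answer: -96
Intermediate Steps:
T(Y, m) = -2 + Y
f(k) = 2*k
(f(6)*T(-2, -1))*I(3) = ((2*6)*(-2 - 2))*2 = (12*(-4))*2 = -48*2 = -96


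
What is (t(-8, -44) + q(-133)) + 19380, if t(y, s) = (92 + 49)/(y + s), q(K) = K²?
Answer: 1927447/52 ≈ 37066.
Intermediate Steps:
t(y, s) = 141/(s + y)
(t(-8, -44) + q(-133)) + 19380 = (141/(-44 - 8) + (-133)²) + 19380 = (141/(-52) + 17689) + 19380 = (141*(-1/52) + 17689) + 19380 = (-141/52 + 17689) + 19380 = 919687/52 + 19380 = 1927447/52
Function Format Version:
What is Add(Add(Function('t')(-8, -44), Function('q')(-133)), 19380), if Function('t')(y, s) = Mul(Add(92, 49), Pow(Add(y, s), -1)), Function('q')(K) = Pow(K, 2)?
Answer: Rational(1927447, 52) ≈ 37066.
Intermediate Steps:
Function('t')(y, s) = Mul(141, Pow(Add(s, y), -1))
Add(Add(Function('t')(-8, -44), Function('q')(-133)), 19380) = Add(Add(Mul(141, Pow(Add(-44, -8), -1)), Pow(-133, 2)), 19380) = Add(Add(Mul(141, Pow(-52, -1)), 17689), 19380) = Add(Add(Mul(141, Rational(-1, 52)), 17689), 19380) = Add(Add(Rational(-141, 52), 17689), 19380) = Add(Rational(919687, 52), 19380) = Rational(1927447, 52)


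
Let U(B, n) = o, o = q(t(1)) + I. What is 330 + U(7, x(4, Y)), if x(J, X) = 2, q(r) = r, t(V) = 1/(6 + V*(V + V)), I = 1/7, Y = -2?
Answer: 18495/56 ≈ 330.27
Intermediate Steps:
I = ⅐ ≈ 0.14286
t(V) = 1/(6 + 2*V²) (t(V) = 1/(6 + V*(2*V)) = 1/(6 + 2*V²))
o = 15/56 (o = 1/(2*(3 + 1²)) + ⅐ = 1/(2*(3 + 1)) + ⅐ = (½)/4 + ⅐ = (½)*(¼) + ⅐ = ⅛ + ⅐ = 15/56 ≈ 0.26786)
U(B, n) = 15/56
330 + U(7, x(4, Y)) = 330 + 15/56 = 18495/56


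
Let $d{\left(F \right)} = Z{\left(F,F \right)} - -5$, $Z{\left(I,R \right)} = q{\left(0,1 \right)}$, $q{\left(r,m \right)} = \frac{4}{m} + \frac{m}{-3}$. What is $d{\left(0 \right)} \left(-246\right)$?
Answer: $-2132$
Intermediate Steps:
$q{\left(r,m \right)} = \frac{4}{m} - \frac{m}{3}$ ($q{\left(r,m \right)} = \frac{4}{m} + m \left(- \frac{1}{3}\right) = \frac{4}{m} - \frac{m}{3}$)
$Z{\left(I,R \right)} = \frac{11}{3}$ ($Z{\left(I,R \right)} = \frac{4}{1} - \frac{1}{3} = 4 \cdot 1 - \frac{1}{3} = 4 - \frac{1}{3} = \frac{11}{3}$)
$d{\left(F \right)} = \frac{26}{3}$ ($d{\left(F \right)} = \frac{11}{3} - -5 = \frac{11}{3} + 5 = \frac{26}{3}$)
$d{\left(0 \right)} \left(-246\right) = \frac{26}{3} \left(-246\right) = -2132$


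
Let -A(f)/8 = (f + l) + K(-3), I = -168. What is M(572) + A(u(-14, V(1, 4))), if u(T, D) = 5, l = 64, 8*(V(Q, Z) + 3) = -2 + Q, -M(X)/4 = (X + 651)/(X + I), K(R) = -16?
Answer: -44047/101 ≈ -436.11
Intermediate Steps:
M(X) = -4*(651 + X)/(-168 + X) (M(X) = -4*(X + 651)/(X - 168) = -4*(651 + X)/(-168 + X))
V(Q, Z) = -13/4 + Q/8 (V(Q, Z) = -3 + (-2 + Q)/8 = -3 + (-¼ + Q/8) = -13/4 + Q/8)
A(f) = -384 - 8*f (A(f) = -8*((f + 64) - 16) = -8*((64 + f) - 16) = -8*(48 + f) = -384 - 8*f)
M(572) + A(u(-14, V(1, 4))) = 4*(-651 - 1*572)/(-168 + 572) + (-384 - 8*5) = 4*(-651 - 572)/404 + (-384 - 40) = 4*(1/404)*(-1223) - 424 = -1223/101 - 424 = -44047/101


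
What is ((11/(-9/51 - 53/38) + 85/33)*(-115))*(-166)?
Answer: -565915414/6699 ≈ -84478.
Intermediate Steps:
((11/(-9/51 - 53/38) + 85/33)*(-115))*(-166) = ((11/(-9*1/51 - 53*1/38) + 85*(1/33))*(-115))*(-166) = ((11/(-3/17 - 53/38) + 85/33)*(-115))*(-166) = ((11/(-1015/646) + 85/33)*(-115))*(-166) = ((11*(-646/1015) + 85/33)*(-115))*(-166) = ((-7106/1015 + 85/33)*(-115))*(-166) = -148223/33495*(-115)*(-166) = (3409129/6699)*(-166) = -565915414/6699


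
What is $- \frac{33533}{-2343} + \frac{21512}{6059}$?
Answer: $\frac{253579063}{14196237} \approx 17.862$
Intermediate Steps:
$- \frac{33533}{-2343} + \frac{21512}{6059} = \left(-33533\right) \left(- \frac{1}{2343}\right) + 21512 \cdot \frac{1}{6059} = \frac{33533}{2343} + \frac{21512}{6059} = \frac{253579063}{14196237}$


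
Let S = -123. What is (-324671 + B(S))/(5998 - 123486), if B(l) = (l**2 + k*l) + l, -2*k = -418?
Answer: 83843/29372 ≈ 2.8545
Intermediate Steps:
k = 209 (k = -1/2*(-418) = 209)
B(l) = l**2 + 210*l (B(l) = (l**2 + 209*l) + l = l**2 + 210*l)
(-324671 + B(S))/(5998 - 123486) = (-324671 - 123*(210 - 123))/(5998 - 123486) = (-324671 - 123*87)/(-117488) = (-324671 - 10701)*(-1/117488) = -335372*(-1/117488) = 83843/29372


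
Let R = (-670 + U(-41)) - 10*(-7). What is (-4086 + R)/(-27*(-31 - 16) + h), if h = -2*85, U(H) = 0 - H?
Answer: -4645/1099 ≈ -4.2266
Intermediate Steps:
U(H) = -H
h = -170
R = -559 (R = (-670 - 1*(-41)) - 10*(-7) = (-670 + 41) + 70 = -629 + 70 = -559)
(-4086 + R)/(-27*(-31 - 16) + h) = (-4086 - 559)/(-27*(-31 - 16) - 170) = -4645/(-27*(-47) - 170) = -4645/(1269 - 170) = -4645/1099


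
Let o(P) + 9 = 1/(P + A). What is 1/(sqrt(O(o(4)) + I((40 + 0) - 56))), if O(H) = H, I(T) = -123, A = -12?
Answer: -2*I*sqrt(2114)/1057 ≈ -0.086998*I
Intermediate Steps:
o(P) = -9 + 1/(-12 + P) (o(P) = -9 + 1/(P - 12) = -9 + 1/(-12 + P))
1/(sqrt(O(o(4)) + I((40 + 0) - 56))) = 1/(sqrt((109 - 9*4)/(-12 + 4) - 123)) = 1/(sqrt((109 - 36)/(-8) - 123)) = 1/(sqrt(-1/8*73 - 123)) = 1/(sqrt(-73/8 - 123)) = 1/(sqrt(-1057/8)) = 1/(I*sqrt(2114)/4) = -2*I*sqrt(2114)/1057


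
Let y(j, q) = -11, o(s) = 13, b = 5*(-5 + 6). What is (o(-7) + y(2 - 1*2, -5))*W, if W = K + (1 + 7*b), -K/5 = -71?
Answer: 782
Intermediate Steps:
b = 5 (b = 5*1 = 5)
K = 355 (K = -5*(-71) = 355)
W = 391 (W = 355 + (1 + 7*5) = 355 + (1 + 35) = 355 + 36 = 391)
(o(-7) + y(2 - 1*2, -5))*W = (13 - 11)*391 = 2*391 = 782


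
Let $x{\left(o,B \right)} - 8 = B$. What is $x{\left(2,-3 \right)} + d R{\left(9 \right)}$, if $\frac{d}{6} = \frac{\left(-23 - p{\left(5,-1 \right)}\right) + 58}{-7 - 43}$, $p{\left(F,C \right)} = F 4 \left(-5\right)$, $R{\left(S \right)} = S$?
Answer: $- \frac{704}{5} \approx -140.8$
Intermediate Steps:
$x{\left(o,B \right)} = 8 + B$
$p{\left(F,C \right)} = - 20 F$ ($p{\left(F,C \right)} = 4 F \left(-5\right) = - 20 F$)
$d = - \frac{81}{5}$ ($d = 6 \frac{\left(-23 - \left(-20\right) 5\right) + 58}{-7 - 43} = 6 \frac{\left(-23 - -100\right) + 58}{-50} = 6 \left(\left(-23 + 100\right) + 58\right) \left(- \frac{1}{50}\right) = 6 \left(77 + 58\right) \left(- \frac{1}{50}\right) = 6 \cdot 135 \left(- \frac{1}{50}\right) = 6 \left(- \frac{27}{10}\right) = - \frac{81}{5} \approx -16.2$)
$x{\left(2,-3 \right)} + d R{\left(9 \right)} = \left(8 - 3\right) - \frac{729}{5} = 5 - \frac{729}{5} = - \frac{704}{5}$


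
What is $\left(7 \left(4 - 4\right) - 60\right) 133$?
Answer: $-7980$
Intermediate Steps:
$\left(7 \left(4 - 4\right) - 60\right) 133 = \left(7 \cdot 0 - 60\right) 133 = \left(0 - 60\right) 133 = \left(-60\right) 133 = -7980$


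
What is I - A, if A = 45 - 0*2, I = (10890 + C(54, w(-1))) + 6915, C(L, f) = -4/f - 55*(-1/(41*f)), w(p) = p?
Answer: 728269/41 ≈ 17763.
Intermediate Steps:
C(L, f) = -109/(41*f) (C(L, f) = -4/f - (-55)/(41*f) = -4/f + 55/(41*f) = -109/(41*f))
I = 730114/41 (I = (10890 - 109/41/(-1)) + 6915 = (10890 - 109/41*(-1)) + 6915 = (10890 + 109/41) + 6915 = 446599/41 + 6915 = 730114/41 ≈ 17808.)
A = 45 (A = 45 - 59*0 = 45 + 0 = 45)
I - A = 730114/41 - 1*45 = 730114/41 - 45 = 728269/41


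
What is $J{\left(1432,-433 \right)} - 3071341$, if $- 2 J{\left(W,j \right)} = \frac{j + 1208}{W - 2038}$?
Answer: $- \frac{3722464517}{1212} \approx -3.0713 \cdot 10^{6}$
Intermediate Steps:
$J{\left(W,j \right)} = - \frac{1208 + j}{2 \left(-2038 + W\right)}$ ($J{\left(W,j \right)} = - \frac{\left(j + 1208\right) \frac{1}{W - 2038}}{2} = - \frac{\left(1208 + j\right) \frac{1}{-2038 + W}}{2} = - \frac{\frac{1}{-2038 + W} \left(1208 + j\right)}{2} = - \frac{1208 + j}{2 \left(-2038 + W\right)}$)
$J{\left(1432,-433 \right)} - 3071341 = \frac{-1208 - -433}{2 \left(-2038 + 1432\right)} - 3071341 = \frac{-1208 + 433}{2 \left(-606\right)} - 3071341 = \frac{1}{2} \left(- \frac{1}{606}\right) \left(-775\right) - 3071341 = \frac{775}{1212} - 3071341 = - \frac{3722464517}{1212}$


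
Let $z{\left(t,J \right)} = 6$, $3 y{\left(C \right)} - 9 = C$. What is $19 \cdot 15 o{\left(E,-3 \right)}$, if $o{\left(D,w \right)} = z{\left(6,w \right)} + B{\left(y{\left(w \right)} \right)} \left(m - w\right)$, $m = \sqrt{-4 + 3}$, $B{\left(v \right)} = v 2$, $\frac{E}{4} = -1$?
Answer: $5130 + 1140 i \approx 5130.0 + 1140.0 i$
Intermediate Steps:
$E = -4$ ($E = 4 \left(-1\right) = -4$)
$y{\left(C \right)} = 3 + \frac{C}{3}$
$B{\left(v \right)} = 2 v$
$m = i$ ($m = \sqrt{-1} = i \approx 1.0 i$)
$o{\left(D,w \right)} = 6 + \left(6 + \frac{2 w}{3}\right) \left(i - w\right)$ ($o{\left(D,w \right)} = 6 + 2 \left(3 + \frac{w}{3}\right) \left(i - w\right) = 6 + \left(6 + \frac{2 w}{3}\right) \left(i - w\right)$)
$19 \cdot 15 o{\left(E,-3 \right)} = 19 \cdot 15 \left(6 - - 2 \left(9 - 3\right) + \frac{2 i \left(9 - 3\right)}{3}\right) = 285 \left(6 - \left(-2\right) 6 + \frac{2}{3} i 6\right) = 285 \left(6 + 12 + 4 i\right) = 285 \left(18 + 4 i\right) = 5130 + 1140 i$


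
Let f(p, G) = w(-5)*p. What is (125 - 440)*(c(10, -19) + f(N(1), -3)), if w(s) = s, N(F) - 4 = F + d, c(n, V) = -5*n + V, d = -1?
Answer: 28035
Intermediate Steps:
c(n, V) = V - 5*n
N(F) = 3 + F (N(F) = 4 + (F - 1) = 4 + (-1 + F) = 3 + F)
f(p, G) = -5*p
(125 - 440)*(c(10, -19) + f(N(1), -3)) = (125 - 440)*((-19 - 5*10) - 5*(3 + 1)) = -315*((-19 - 50) - 5*4) = -315*(-69 - 20) = -315*(-89) = 28035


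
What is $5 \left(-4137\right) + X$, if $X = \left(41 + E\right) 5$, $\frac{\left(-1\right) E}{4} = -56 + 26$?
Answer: $-19880$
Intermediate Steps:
$E = 120$ ($E = - 4 \left(-56 + 26\right) = \left(-4\right) \left(-30\right) = 120$)
$X = 805$ ($X = \left(41 + 120\right) 5 = 161 \cdot 5 = 805$)
$5 \left(-4137\right) + X = 5 \left(-4137\right) + 805 = -20685 + 805 = -19880$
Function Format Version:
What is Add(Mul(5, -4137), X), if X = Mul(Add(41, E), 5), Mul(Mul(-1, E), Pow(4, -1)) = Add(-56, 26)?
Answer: -19880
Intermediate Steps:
E = 120 (E = Mul(-4, Add(-56, 26)) = Mul(-4, -30) = 120)
X = 805 (X = Mul(Add(41, 120), 5) = Mul(161, 5) = 805)
Add(Mul(5, -4137), X) = Add(Mul(5, -4137), 805) = Add(-20685, 805) = -19880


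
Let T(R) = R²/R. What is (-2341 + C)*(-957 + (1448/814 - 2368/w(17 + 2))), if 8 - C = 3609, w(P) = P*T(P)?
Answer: 839673236042/146927 ≈ 5.7149e+6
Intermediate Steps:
T(R) = R
w(P) = P² (w(P) = P*P = P²)
C = -3601 (C = 8 - 1*3609 = 8 - 3609 = -3601)
(-2341 + C)*(-957 + (1448/814 - 2368/w(17 + 2))) = (-2341 - 3601)*(-957 + (1448/814 - 2368/(17 + 2)²)) = -5942*(-957 + (1448*(1/814) - 2368/(19²))) = -5942*(-957 + (724/407 - 2368/361)) = -5942*(-957 - 702412/146927) = -5942*(-141311551/146927) = 839673236042/146927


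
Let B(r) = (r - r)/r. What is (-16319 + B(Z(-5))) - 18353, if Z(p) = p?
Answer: -34672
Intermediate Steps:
B(r) = 0 (B(r) = 0/r = 0)
(-16319 + B(Z(-5))) - 18353 = (-16319 + 0) - 18353 = -16319 - 18353 = -34672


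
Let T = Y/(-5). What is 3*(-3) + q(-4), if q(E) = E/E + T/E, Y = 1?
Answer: -159/20 ≈ -7.9500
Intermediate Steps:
T = -⅕ (T = 1/(-5) = 1*(-⅕) = -⅕ ≈ -0.20000)
q(E) = 1 - 1/(5*E) (q(E) = E/E - 1/(5*E) = 1 - 1/(5*E))
3*(-3) + q(-4) = 3*(-3) + (-⅕ - 4)/(-4) = -9 - ¼*(-21/5) = -9 + 21/20 = -159/20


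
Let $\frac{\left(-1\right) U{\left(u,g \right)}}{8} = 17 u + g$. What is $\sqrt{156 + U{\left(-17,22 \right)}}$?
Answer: $2 \sqrt{573} \approx 47.875$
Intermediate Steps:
$U{\left(u,g \right)} = - 136 u - 8 g$ ($U{\left(u,g \right)} = - 8 \left(17 u + g\right) = - 8 \left(g + 17 u\right) = - 136 u - 8 g$)
$\sqrt{156 + U{\left(-17,22 \right)}} = \sqrt{156 - -2136} = \sqrt{156 + \left(2312 - 176\right)} = \sqrt{156 + 2136} = \sqrt{2292} = 2 \sqrt{573}$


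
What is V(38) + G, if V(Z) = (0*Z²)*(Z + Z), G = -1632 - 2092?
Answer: -3724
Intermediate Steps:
G = -3724
V(Z) = 0 (V(Z) = 0*(2*Z) = 0)
V(38) + G = 0 - 3724 = -3724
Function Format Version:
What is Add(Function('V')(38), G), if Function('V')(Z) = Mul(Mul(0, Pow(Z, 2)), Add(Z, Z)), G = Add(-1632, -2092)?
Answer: -3724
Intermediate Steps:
G = -3724
Function('V')(Z) = 0 (Function('V')(Z) = Mul(0, Mul(2, Z)) = 0)
Add(Function('V')(38), G) = Add(0, -3724) = -3724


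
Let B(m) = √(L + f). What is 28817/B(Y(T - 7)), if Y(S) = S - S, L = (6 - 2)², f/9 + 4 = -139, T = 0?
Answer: -28817*I*√1271/1271 ≈ -808.31*I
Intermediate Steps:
f = -1287 (f = -36 + 9*(-139) = -36 - 1251 = -1287)
L = 16 (L = 4² = 16)
Y(S) = 0
B(m) = I*√1271 (B(m) = √(16 - 1287) = √(-1271) = I*√1271)
28817/B(Y(T - 7)) = 28817/((I*√1271)) = 28817*(-I*√1271/1271) = -28817*I*√1271/1271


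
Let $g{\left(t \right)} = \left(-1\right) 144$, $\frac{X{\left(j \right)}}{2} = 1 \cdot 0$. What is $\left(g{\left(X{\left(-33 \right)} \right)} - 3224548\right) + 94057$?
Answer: $-3130635$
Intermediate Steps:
$X{\left(j \right)} = 0$ ($X{\left(j \right)} = 2 \cdot 1 \cdot 0 = 2 \cdot 0 = 0$)
$g{\left(t \right)} = -144$
$\left(g{\left(X{\left(-33 \right)} \right)} - 3224548\right) + 94057 = \left(-144 - 3224548\right) + 94057 = -3224692 + 94057 = -3130635$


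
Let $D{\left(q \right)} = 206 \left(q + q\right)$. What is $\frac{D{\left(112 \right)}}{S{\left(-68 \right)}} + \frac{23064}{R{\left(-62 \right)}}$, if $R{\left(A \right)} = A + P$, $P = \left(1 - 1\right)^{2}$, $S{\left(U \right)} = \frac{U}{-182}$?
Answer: $\frac{2093228}{17} \approx 1.2313 \cdot 10^{5}$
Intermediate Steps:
$S{\left(U \right)} = - \frac{U}{182}$ ($S{\left(U \right)} = U \left(- \frac{1}{182}\right) = - \frac{U}{182}$)
$D{\left(q \right)} = 412 q$ ($D{\left(q \right)} = 206 \cdot 2 q = 412 q$)
$P = 0$ ($P = 0^{2} = 0$)
$R{\left(A \right)} = A$ ($R{\left(A \right)} = A + 0 = A$)
$\frac{D{\left(112 \right)}}{S{\left(-68 \right)}} + \frac{23064}{R{\left(-62 \right)}} = \frac{412 \cdot 112}{\left(- \frac{1}{182}\right) \left(-68\right)} + \frac{23064}{-62} = \frac{46144}{\frac{34}{91}} + 23064 \left(- \frac{1}{62}\right) = 46144 \cdot \frac{91}{34} - 372 = \frac{2099552}{17} - 372 = \frac{2093228}{17}$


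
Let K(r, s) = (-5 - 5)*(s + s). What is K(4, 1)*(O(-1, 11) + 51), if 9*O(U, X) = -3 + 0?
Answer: -3040/3 ≈ -1013.3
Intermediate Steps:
O(U, X) = -⅓ (O(U, X) = (-3 + 0)/9 = (⅑)*(-3) = -⅓)
K(r, s) = -20*s
K(4, 1)*(O(-1, 11) + 51) = (-20*1)*(-⅓ + 51) = -20*152/3 = -3040/3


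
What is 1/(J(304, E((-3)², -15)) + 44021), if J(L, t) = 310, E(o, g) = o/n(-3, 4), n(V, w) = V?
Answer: 1/44331 ≈ 2.2558e-5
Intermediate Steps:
E(o, g) = -o/3 (E(o, g) = o/(-3) = o*(-⅓) = -o/3)
1/(J(304, E((-3)², -15)) + 44021) = 1/(310 + 44021) = 1/44331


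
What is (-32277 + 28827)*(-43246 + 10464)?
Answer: 113097900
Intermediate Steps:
(-32277 + 28827)*(-43246 + 10464) = -3450*(-32782) = 113097900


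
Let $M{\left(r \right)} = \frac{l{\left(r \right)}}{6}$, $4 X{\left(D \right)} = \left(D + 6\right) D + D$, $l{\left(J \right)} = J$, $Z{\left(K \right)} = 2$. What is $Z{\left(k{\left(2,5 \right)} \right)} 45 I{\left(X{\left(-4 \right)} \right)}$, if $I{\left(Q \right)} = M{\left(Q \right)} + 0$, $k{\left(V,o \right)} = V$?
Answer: $-45$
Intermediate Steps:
$X{\left(D \right)} = \frac{D}{4} + \frac{D \left(6 + D\right)}{4}$ ($X{\left(D \right)} = \frac{\left(D + 6\right) D + D}{4} = \frac{\left(6 + D\right) D + D}{4} = \frac{D \left(6 + D\right) + D}{4} = \frac{D + D \left(6 + D\right)}{4} = \frac{D}{4} + \frac{D \left(6 + D\right)}{4}$)
$M{\left(r \right)} = \frac{r}{6}$
$I{\left(Q \right)} = \frac{Q}{6}$ ($I{\left(Q \right)} = \frac{Q}{6} + 0 = \frac{Q}{6}$)
$Z{\left(k{\left(2,5 \right)} \right)} 45 I{\left(X{\left(-4 \right)} \right)} = 2 \cdot 45 \frac{\frac{1}{4} \left(-4\right) \left(7 - 4\right)}{6} = 90 \frac{\frac{1}{4} \left(-4\right) 3}{6} = 90 \cdot \frac{1}{6} \left(-3\right) = 90 \left(- \frac{1}{2}\right) = -45$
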